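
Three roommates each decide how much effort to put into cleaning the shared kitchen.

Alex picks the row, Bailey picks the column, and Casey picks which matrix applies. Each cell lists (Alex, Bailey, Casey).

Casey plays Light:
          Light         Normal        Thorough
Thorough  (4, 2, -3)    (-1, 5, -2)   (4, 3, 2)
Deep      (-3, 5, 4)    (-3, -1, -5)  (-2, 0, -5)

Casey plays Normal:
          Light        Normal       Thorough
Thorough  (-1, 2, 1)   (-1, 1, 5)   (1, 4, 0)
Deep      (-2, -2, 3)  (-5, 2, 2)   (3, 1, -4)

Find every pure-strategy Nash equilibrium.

There is no pure-strategy Nash equilibrium.

(Thorough, Light, Light): Bailey can switch to Normal (2 → 5). Not NE.
(Thorough, Light, Normal): Bailey can switch to Thorough (2 → 4). Not NE.
(Thorough, Normal, Light): Casey can switch to Normal (-2 → 5). Not NE.
(Thorough, Normal, Normal): Bailey can switch to Light (1 → 2). Not NE.
(Thorough, Thorough, Light): Bailey can switch to Normal (3 → 5). Not NE.
(Thorough, Thorough, Normal): Alex can switch to Deep (1 → 3). Not NE.
(The remaining 6 profiles each have a profitable deviation by the same check.)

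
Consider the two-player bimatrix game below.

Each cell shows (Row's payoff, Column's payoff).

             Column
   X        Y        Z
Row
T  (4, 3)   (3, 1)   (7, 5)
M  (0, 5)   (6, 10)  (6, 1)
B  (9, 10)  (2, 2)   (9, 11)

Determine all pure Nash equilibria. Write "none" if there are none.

The pure Nash equilibria are (M, Y) and (B, Z).

(T, X): Row can switch to B (4 → 9). Not NE.
(T, Y): Row can switch to M (3 → 6). Not NE.
(T, Z): Row can switch to B (7 → 9). Not NE.
(M, X): Row can switch to T (0 → 4). Not NE.
(M, Y): Row gets 6, best alternative 3; Column gets 10, best alternative 5. No profitable deviation — NE.
(M, Z): Row can switch to T (6 → 7). Not NE.
(B, X): Column can switch to Z (10 → 11). Not NE.
(B, Z): Row gets 9, best alternative 7; Column gets 11, best alternative 10. No profitable deviation — NE.
(The remaining 1 profile has a profitable deviation by the same check.)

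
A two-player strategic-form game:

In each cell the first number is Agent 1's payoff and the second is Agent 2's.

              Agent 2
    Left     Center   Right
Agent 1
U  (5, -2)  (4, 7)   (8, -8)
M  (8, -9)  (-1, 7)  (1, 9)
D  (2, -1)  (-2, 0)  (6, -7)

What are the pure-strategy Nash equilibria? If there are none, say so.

For each strategy profile, look for a profitable unilateral deviation.
(U, Left): Agent 1 can switch to M (5 → 8). Not NE.
(U, Center): Agent 1 gets 4, best alternative -1; Agent 2 gets 7, best alternative -2. No profitable deviation — NE.
(U, Right): Agent 2 can switch to Left (-8 → -2). Not NE.
(M, Left): Agent 2 can switch to Center (-9 → 7). Not NE.
(M, Center): Agent 1 can switch to U (-1 → 4). Not NE.
(M, Right): Agent 1 can switch to U (1 → 8). Not NE.
(D, Left): Agent 1 can switch to U (2 → 5). Not NE.
(D, Center): Agent 1 can switch to U (-2 → 4). Not NE.
(D, Right): Agent 1 can switch to U (6 → 8). Not NE.

(U, Center)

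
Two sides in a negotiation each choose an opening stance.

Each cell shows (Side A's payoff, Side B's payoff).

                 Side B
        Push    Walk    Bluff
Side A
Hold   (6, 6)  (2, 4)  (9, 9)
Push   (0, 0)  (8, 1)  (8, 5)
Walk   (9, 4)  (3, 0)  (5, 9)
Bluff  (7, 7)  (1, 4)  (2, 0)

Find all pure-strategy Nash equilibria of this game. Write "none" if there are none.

Pure NE: (Hold, Bluff)

Check each profile: it is a Nash equilibrium iff no player can strictly gain by switching unilaterally.
(Hold, Push): Side A can switch to Walk (6 → 9). Not NE.
(Hold, Walk): Side A can switch to Push (2 → 8). Not NE.
(Hold, Bluff): Side A gets 9, best alternative 8; Side B gets 9, best alternative 6. No profitable deviation — NE.
(Push, Push): Side A can switch to Hold (0 → 6). Not NE.
(Push, Walk): Side B can switch to Bluff (1 → 5). Not NE.
(Push, Bluff): Side A can switch to Hold (8 → 9). Not NE.
(Walk, Push): Side B can switch to Bluff (4 → 9). Not NE.
(The remaining 5 profiles each have a profitable deviation by the same check.)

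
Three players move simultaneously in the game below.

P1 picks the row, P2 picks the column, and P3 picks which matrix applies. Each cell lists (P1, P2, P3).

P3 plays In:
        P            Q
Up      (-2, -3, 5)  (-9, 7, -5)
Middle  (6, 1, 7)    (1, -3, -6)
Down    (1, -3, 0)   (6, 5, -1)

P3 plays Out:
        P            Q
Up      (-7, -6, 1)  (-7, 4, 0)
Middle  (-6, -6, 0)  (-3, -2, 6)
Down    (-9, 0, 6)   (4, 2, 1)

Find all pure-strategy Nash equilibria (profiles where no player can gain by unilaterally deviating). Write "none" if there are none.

The pure Nash equilibria are (Middle, P, In), (Down, Q, Out).

(Up, P, In): P1 can switch to Middle (-2 → 6). Not NE.
(Up, P, Out): P1 can switch to Middle (-7 → -6). Not NE.
(Up, Q, In): P1 can switch to Middle (-9 → 1). Not NE.
(Up, Q, Out): P1 can switch to Middle (-7 → -3). Not NE.
(Middle, P, In): P1 gets 6, best alternative 1; P2 gets 1, best alternative -3; P3 gets 7, best alternative 0. No profitable deviation — NE.
(Middle, P, Out): P2 can switch to Q (-6 → -2). Not NE.
(Middle, Q, In): P1 can switch to Down (1 → 6). Not NE.
(Middle, Q, Out): P1 can switch to Down (-3 → 4). Not NE.
(Down, P, In): P1 can switch to Middle (1 → 6). Not NE.
(Down, P, Out): P1 can switch to Up (-9 → -7). Not NE.
(Down, Q, In): P3 can switch to Out (-1 → 1). Not NE.
(Down, Q, Out): P1 gets 4, best alternative -3; P2 gets 2, best alternative 0; P3 gets 1, best alternative -1. No profitable deviation — NE.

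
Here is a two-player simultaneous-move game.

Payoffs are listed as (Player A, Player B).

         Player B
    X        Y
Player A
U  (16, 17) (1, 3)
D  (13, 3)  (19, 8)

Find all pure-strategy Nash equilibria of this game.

The pure Nash equilibria are (U, X); (D, Y).

Mark each player's best response to every combination of opponents' strategies; a profile where every player is best-responding is a pure Nash equilibrium.
Player A against X: payoffs 16, 13 → best response U.
Player A against Y: payoffs 1, 19 → best response D.
Player B against U: payoffs 17, 3 → best response X.
Player B against D: payoffs 3, 8 → best response Y.
Mutual best responses: (U, X); (D, Y).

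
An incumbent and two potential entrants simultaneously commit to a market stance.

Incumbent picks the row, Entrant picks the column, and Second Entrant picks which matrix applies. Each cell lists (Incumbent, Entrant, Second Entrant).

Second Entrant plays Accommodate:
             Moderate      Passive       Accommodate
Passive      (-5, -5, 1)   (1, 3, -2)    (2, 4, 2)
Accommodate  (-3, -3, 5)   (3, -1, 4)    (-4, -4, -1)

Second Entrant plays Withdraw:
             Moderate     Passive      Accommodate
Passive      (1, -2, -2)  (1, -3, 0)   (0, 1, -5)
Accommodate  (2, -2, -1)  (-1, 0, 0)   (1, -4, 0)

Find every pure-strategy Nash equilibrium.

Incumbent against (Moderate, Accommodate): payoffs -5, -3 → best response Accommodate.
Incumbent against (Moderate, Withdraw): payoffs 1, 2 → best response Accommodate.
Incumbent against (Passive, Accommodate): payoffs 1, 3 → best response Accommodate.
Incumbent against (Passive, Withdraw): payoffs 1, -1 → best response Passive.
Incumbent against (Accommodate, Accommodate): payoffs 2, -4 → best response Passive.
Incumbent against (Accommodate, Withdraw): payoffs 0, 1 → best response Accommodate.
Entrant against (Passive, Accommodate): payoffs -5, 3, 4 → best response Accommodate.
Entrant against (Passive, Withdraw): payoffs -2, -3, 1 → best response Accommodate.
Entrant against (Accommodate, Accommodate): payoffs -3, -1, -4 → best response Passive.
Entrant against (Accommodate, Withdraw): payoffs -2, 0, -4 → best response Passive.
Second Entrant against (Passive, Moderate): payoffs 1, -2 → best response Accommodate.
Second Entrant against (Passive, Passive): payoffs -2, 0 → best response Withdraw.
Second Entrant against (Passive, Accommodate): payoffs 2, -5 → best response Accommodate.
Second Entrant against (Accommodate, Moderate): payoffs 5, -1 → best response Accommodate.
Second Entrant against (Accommodate, Passive): payoffs 4, 0 → best response Accommodate.
Second Entrant against (Accommodate, Accommodate): payoffs -1, 0 → best response Withdraw.
Mutual best responses: (Passive, Accommodate, Accommodate); (Accommodate, Passive, Accommodate).

(Passive, Accommodate, Accommodate), (Accommodate, Passive, Accommodate)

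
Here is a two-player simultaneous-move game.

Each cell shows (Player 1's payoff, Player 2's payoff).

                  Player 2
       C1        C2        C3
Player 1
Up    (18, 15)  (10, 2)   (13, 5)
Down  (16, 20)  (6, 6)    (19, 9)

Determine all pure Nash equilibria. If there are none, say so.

(Up, C1): Player 1 gets 18, best alternative 16; Player 2 gets 15, best alternative 5. No profitable deviation — NE.
(Up, C2): Player 2 can switch to C1 (2 → 15). Not NE.
(Up, C3): Player 1 can switch to Down (13 → 19). Not NE.
(Down, C1): Player 1 can switch to Up (16 → 18). Not NE.
(Down, C2): Player 1 can switch to Up (6 → 10). Not NE.
(Down, C3): Player 2 can switch to C1 (9 → 20). Not NE.

The unique pure-strategy Nash equilibrium is (Up, C1).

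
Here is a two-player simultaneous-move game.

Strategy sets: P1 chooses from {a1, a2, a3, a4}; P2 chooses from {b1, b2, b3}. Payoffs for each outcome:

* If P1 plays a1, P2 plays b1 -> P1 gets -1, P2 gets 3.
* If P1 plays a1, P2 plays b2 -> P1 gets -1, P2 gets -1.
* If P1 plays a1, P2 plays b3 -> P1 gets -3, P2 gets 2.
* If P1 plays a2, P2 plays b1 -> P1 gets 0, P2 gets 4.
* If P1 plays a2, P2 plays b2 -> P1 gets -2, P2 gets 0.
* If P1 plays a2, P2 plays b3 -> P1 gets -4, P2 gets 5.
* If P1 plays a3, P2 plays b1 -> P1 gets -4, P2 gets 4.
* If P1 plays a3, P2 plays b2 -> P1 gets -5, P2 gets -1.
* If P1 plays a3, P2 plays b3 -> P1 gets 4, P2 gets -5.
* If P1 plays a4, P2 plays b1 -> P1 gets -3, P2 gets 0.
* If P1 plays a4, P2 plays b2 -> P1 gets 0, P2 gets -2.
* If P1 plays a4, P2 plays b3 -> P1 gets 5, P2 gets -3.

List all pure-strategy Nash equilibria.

Check each profile: it is a Nash equilibrium iff no player can strictly gain by switching unilaterally.
(a1, b1): P1 can switch to a2 (-1 → 0). Not NE.
(a1, b2): P1 can switch to a4 (-1 → 0). Not NE.
(a1, b3): P1 can switch to a3 (-3 → 4). Not NE.
(a2, b1): P2 can switch to b3 (4 → 5). Not NE.
(a2, b2): P1 can switch to a1 (-2 → -1). Not NE.
(a2, b3): P1 can switch to a1 (-4 → -3). Not NE.
(a3, b1): P1 can switch to a1 (-4 → -1). Not NE.
(a3, b2): P1 can switch to a1 (-5 → -1). Not NE.
(a3, b3): P1 can switch to a4 (4 → 5). Not NE.
(a4, b1): P1 can switch to a1 (-3 → -1). Not NE.
(The remaining 2 profiles each have a profitable deviation by the same check.)

This game has no pure Nash equilibrium.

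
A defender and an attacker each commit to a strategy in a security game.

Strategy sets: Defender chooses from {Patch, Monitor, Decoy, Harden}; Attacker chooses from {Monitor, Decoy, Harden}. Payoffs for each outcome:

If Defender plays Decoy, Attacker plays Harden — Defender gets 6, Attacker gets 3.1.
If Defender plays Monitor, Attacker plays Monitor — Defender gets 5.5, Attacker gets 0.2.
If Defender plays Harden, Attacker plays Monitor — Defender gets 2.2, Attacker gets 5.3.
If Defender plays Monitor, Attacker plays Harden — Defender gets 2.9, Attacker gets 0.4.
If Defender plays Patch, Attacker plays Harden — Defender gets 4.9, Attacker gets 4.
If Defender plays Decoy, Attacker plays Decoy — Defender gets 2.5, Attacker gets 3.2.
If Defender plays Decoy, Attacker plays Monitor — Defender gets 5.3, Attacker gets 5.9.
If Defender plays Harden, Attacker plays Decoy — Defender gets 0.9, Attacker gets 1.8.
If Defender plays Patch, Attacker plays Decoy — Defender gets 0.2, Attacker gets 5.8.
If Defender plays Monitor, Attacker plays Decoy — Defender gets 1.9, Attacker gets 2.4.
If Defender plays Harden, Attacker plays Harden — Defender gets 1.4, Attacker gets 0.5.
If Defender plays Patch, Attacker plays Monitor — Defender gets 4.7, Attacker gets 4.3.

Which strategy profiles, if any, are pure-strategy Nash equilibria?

Defender against Monitor: payoffs 4.7, 5.5, 5.3, 2.2 → best response Monitor.
Defender against Decoy: payoffs 0.2, 1.9, 2.5, 0.9 → best response Decoy.
Defender against Harden: payoffs 4.9, 2.9, 6, 1.4 → best response Decoy.
Attacker against Patch: payoffs 4.3, 5.8, 4 → best response Decoy.
Attacker against Monitor: payoffs 0.2, 2.4, 0.4 → best response Decoy.
Attacker against Decoy: payoffs 5.9, 3.2, 3.1 → best response Monitor.
Attacker against Harden: payoffs 5.3, 1.8, 0.5 → best response Monitor.
No profile is a mutual best response for all players.

No pure-strategy Nash equilibrium.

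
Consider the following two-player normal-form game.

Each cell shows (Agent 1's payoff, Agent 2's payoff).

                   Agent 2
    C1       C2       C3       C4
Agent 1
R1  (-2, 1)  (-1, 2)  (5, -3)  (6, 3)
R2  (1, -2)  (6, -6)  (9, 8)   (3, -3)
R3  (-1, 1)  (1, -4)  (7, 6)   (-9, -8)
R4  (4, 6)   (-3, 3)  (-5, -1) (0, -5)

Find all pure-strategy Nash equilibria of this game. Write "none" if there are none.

Agent 1 against C1: payoffs -2, 1, -1, 4 → best response R4.
Agent 1 against C2: payoffs -1, 6, 1, -3 → best response R2.
Agent 1 against C3: payoffs 5, 9, 7, -5 → best response R2.
Agent 1 against C4: payoffs 6, 3, -9, 0 → best response R1.
Agent 2 against R1: payoffs 1, 2, -3, 3 → best response C4.
Agent 2 against R2: payoffs -2, -6, 8, -3 → best response C3.
Agent 2 against R3: payoffs 1, -4, 6, -8 → best response C3.
Agent 2 against R4: payoffs 6, 3, -1, -5 → best response C1.
Mutual best responses: (R1, C4); (R2, C3); (R4, C1).

(R1, C4), (R2, C3), (R4, C1)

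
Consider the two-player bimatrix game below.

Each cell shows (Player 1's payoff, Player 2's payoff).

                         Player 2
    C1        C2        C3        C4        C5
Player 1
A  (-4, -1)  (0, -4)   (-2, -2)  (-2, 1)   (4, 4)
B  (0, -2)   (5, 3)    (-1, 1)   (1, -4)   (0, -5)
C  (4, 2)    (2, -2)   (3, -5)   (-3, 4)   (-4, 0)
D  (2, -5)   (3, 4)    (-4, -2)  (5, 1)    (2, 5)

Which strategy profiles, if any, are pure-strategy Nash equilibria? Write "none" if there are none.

Pure-strategy Nash equilibria: (A, C5); (B, C2)

Player 1 against C1: payoffs -4, 0, 4, 2 → best response C.
Player 1 against C2: payoffs 0, 5, 2, 3 → best response B.
Player 1 against C3: payoffs -2, -1, 3, -4 → best response C.
Player 1 against C4: payoffs -2, 1, -3, 5 → best response D.
Player 1 against C5: payoffs 4, 0, -4, 2 → best response A.
Player 2 against A: payoffs -1, -4, -2, 1, 4 → best response C5.
Player 2 against B: payoffs -2, 3, 1, -4, -5 → best response C2.
Player 2 against C: payoffs 2, -2, -5, 4, 0 → best response C4.
Player 2 against D: payoffs -5, 4, -2, 1, 5 → best response C5.
Mutual best responses: (A, C5); (B, C2).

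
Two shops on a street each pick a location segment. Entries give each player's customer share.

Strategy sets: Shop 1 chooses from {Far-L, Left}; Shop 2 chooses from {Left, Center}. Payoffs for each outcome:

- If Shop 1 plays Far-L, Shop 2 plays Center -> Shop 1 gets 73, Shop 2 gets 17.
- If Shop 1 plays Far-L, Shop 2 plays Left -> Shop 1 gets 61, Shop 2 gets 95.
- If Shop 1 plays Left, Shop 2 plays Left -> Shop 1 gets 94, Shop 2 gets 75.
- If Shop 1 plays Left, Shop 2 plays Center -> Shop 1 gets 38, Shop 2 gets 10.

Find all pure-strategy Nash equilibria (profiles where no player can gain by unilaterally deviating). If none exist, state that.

(Left, Left)

(Far-L, Left): Shop 1 can switch to Left (61 → 94). Not NE.
(Far-L, Center): Shop 2 can switch to Left (17 → 95). Not NE.
(Left, Left): Shop 1 gets 94, best alternative 61; Shop 2 gets 75, best alternative 10. No profitable deviation — NE.
(Left, Center): Shop 1 can switch to Far-L (38 → 73). Not NE.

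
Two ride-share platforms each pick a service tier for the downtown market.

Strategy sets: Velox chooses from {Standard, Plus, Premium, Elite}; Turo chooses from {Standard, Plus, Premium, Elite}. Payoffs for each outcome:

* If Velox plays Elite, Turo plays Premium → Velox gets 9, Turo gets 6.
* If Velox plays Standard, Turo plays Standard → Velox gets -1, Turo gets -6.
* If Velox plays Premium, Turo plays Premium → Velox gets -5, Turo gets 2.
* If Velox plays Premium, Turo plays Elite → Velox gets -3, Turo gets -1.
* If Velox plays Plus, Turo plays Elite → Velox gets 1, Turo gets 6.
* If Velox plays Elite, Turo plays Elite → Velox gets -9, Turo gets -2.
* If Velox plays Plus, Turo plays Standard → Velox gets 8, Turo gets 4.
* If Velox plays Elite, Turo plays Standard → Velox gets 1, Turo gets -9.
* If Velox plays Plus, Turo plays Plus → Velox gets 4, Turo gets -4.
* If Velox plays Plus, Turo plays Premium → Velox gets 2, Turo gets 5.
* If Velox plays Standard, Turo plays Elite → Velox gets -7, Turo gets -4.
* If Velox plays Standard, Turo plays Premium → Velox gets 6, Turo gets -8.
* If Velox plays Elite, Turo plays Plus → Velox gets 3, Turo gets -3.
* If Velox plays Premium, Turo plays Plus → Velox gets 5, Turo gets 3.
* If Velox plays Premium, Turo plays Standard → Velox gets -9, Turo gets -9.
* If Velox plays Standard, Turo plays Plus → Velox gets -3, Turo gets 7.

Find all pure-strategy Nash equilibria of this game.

Mark each player's best response to every combination of opponents' strategies; a profile where every player is best-responding is a pure Nash equilibrium.
Velox against Standard: payoffs -1, 8, -9, 1 → best response Plus.
Velox against Plus: payoffs -3, 4, 5, 3 → best response Premium.
Velox against Premium: payoffs 6, 2, -5, 9 → best response Elite.
Velox against Elite: payoffs -7, 1, -3, -9 → best response Plus.
Turo against Standard: payoffs -6, 7, -8, -4 → best response Plus.
Turo against Plus: payoffs 4, -4, 5, 6 → best response Elite.
Turo against Premium: payoffs -9, 3, 2, -1 → best response Plus.
Turo against Elite: payoffs -9, -3, 6, -2 → best response Premium.
Mutual best responses: (Plus, Elite); (Premium, Plus); (Elite, Premium).

The pure Nash equilibria are (Plus, Elite) and (Premium, Plus) and (Elite, Premium).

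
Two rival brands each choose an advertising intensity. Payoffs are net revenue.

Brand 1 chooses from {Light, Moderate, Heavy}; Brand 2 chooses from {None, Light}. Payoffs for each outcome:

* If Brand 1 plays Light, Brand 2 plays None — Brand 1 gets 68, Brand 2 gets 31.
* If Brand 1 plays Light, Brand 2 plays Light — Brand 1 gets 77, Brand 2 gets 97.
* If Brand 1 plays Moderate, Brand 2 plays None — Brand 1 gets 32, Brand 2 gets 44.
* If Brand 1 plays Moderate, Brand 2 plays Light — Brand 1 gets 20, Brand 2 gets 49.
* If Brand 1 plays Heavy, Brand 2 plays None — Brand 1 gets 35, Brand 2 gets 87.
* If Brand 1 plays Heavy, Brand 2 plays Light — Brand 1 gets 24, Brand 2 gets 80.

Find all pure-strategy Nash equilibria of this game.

(Light, Light)

Mark each player's best response to every combination of opponents' strategies; a profile where every player is best-responding is a pure Nash equilibrium.
Brand 1 against None: payoffs 68, 32, 35 → best response Light.
Brand 1 against Light: payoffs 77, 20, 24 → best response Light.
Brand 2 against Light: payoffs 31, 97 → best response Light.
Brand 2 against Moderate: payoffs 44, 49 → best response Light.
Brand 2 against Heavy: payoffs 87, 80 → best response None.
Mutual best responses: (Light, Light).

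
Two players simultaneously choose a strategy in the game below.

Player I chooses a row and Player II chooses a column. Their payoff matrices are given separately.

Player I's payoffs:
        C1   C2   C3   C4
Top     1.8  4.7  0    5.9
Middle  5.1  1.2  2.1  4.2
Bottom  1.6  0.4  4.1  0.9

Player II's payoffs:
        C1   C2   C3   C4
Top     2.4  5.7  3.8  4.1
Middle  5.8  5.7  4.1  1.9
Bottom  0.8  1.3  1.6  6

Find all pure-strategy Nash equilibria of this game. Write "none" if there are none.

For each strategy profile, look for a profitable unilateral deviation.
(Top, C1): Player I can switch to Middle (1.8 → 5.1). Not NE.
(Top, C2): Player I gets 4.7, best alternative 1.2; Player II gets 5.7, best alternative 4.1. No profitable deviation — NE.
(Top, C3): Player I can switch to Middle (0 → 2.1). Not NE.
(Top, C4): Player II can switch to C2 (4.1 → 5.7). Not NE.
(Middle, C1): Player I gets 5.1, best alternative 1.8; Player II gets 5.8, best alternative 5.7. No profitable deviation — NE.
(Middle, C2): Player I can switch to Top (1.2 → 4.7). Not NE.
(Middle, C3): Player I can switch to Bottom (2.1 → 4.1). Not NE.
(Middle, C4): Player I can switch to Top (4.2 → 5.9). Not NE.
(The remaining 4 profiles each have a profitable deviation by the same check.)

(Top, C2) and (Middle, C1)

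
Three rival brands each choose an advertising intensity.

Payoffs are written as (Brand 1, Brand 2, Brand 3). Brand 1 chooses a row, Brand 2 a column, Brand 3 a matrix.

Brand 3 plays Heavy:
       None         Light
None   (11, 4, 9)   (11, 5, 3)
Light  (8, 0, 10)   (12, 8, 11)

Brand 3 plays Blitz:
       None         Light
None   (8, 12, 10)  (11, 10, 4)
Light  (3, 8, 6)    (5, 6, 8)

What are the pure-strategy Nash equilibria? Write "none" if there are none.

The pure Nash equilibria are (None, None, Blitz), (Light, Light, Heavy).

(None, None, Heavy): Brand 2 can switch to Light (4 → 5). Not NE.
(None, None, Blitz): Brand 1 gets 8, best alternative 3; Brand 2 gets 12, best alternative 10; Brand 3 gets 10, best alternative 9. No profitable deviation — NE.
(None, Light, Heavy): Brand 1 can switch to Light (11 → 12). Not NE.
(None, Light, Blitz): Brand 2 can switch to None (10 → 12). Not NE.
(Light, None, Heavy): Brand 1 can switch to None (8 → 11). Not NE.
(Light, None, Blitz): Brand 1 can switch to None (3 → 8). Not NE.
(Light, Light, Heavy): Brand 1 gets 12, best alternative 11; Brand 2 gets 8, best alternative 0; Brand 3 gets 11, best alternative 8. No profitable deviation — NE.
(Light, Light, Blitz): Brand 1 can switch to None (5 → 11). Not NE.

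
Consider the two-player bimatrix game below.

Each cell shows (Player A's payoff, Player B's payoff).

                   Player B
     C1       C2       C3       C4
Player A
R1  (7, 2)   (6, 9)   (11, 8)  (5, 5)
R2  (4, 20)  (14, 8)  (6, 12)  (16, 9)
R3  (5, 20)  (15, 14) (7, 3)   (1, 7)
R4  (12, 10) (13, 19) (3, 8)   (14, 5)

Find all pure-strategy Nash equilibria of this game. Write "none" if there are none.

There is no pure-strategy Nash equilibrium.

Player A against C1: payoffs 7, 4, 5, 12 → best response R4.
Player A against C2: payoffs 6, 14, 15, 13 → best response R3.
Player A against C3: payoffs 11, 6, 7, 3 → best response R1.
Player A against C4: payoffs 5, 16, 1, 14 → best response R2.
Player B against R1: payoffs 2, 9, 8, 5 → best response C2.
Player B against R2: payoffs 20, 8, 12, 9 → best response C1.
Player B against R3: payoffs 20, 14, 3, 7 → best response C1.
Player B against R4: payoffs 10, 19, 8, 5 → best response C2.
No profile is a mutual best response for all players.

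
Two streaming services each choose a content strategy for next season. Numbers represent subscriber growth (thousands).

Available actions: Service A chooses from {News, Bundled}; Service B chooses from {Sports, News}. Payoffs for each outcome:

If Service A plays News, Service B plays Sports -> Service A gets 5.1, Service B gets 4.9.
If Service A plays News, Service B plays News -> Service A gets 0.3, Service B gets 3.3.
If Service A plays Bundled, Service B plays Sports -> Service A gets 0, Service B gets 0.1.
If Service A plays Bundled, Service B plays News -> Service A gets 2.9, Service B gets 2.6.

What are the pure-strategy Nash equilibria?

Mark each player's best response to every combination of opponents' strategies; a profile where every player is best-responding is a pure Nash equilibrium.
Service A against Sports: payoffs 5.1, 0 → best response News.
Service A against News: payoffs 0.3, 2.9 → best response Bundled.
Service B against News: payoffs 4.9, 3.3 → best response Sports.
Service B against Bundled: payoffs 0.1, 2.6 → best response News.
Mutual best responses: (News, Sports); (Bundled, News).

(News, Sports) and (Bundled, News)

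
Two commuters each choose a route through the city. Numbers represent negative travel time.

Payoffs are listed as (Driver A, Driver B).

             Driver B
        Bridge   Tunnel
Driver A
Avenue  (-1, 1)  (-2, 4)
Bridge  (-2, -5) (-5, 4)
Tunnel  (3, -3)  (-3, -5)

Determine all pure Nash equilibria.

Driver A against Bridge: payoffs -1, -2, 3 → best response Tunnel.
Driver A against Tunnel: payoffs -2, -5, -3 → best response Avenue.
Driver B against Avenue: payoffs 1, 4 → best response Tunnel.
Driver B against Bridge: payoffs -5, 4 → best response Tunnel.
Driver B against Tunnel: payoffs -3, -5 → best response Bridge.
Mutual best responses: (Avenue, Tunnel); (Tunnel, Bridge).

(Avenue, Tunnel), (Tunnel, Bridge)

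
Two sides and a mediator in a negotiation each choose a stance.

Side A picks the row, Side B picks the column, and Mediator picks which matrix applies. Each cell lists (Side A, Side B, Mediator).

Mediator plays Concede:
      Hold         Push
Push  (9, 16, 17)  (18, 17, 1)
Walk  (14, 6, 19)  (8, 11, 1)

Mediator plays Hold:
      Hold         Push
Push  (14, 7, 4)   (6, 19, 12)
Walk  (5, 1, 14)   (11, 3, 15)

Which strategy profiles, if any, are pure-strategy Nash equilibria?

(Walk, Push, Hold)

(Push, Hold, Concede): Side A can switch to Walk (9 → 14). Not NE.
(Push, Hold, Hold): Side B can switch to Push (7 → 19). Not NE.
(Push, Push, Concede): Mediator can switch to Hold (1 → 12). Not NE.
(Push, Push, Hold): Side A can switch to Walk (6 → 11). Not NE.
(Walk, Hold, Concede): Side B can switch to Push (6 → 11). Not NE.
(Walk, Hold, Hold): Side A can switch to Push (5 → 14). Not NE.
(Walk, Push, Concede): Side A can switch to Push (8 → 18). Not NE.
(Walk, Push, Hold): Side A gets 11, best alternative 6; Side B gets 3, best alternative 1; Mediator gets 15, best alternative 1. No profitable deviation — NE.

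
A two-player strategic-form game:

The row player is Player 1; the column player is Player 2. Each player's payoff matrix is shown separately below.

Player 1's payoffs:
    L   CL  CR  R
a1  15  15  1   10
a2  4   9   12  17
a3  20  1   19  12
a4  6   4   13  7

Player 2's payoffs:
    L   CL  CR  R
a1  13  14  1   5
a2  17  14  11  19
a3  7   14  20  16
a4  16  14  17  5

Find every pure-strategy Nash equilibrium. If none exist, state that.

Pure-strategy Nash equilibria: (a1, CL); (a2, R); (a3, CR)

Mark each player's best response to every combination of opponents' strategies; a profile where every player is best-responding is a pure Nash equilibrium.
Player 1 against L: payoffs 15, 4, 20, 6 → best response a3.
Player 1 against CL: payoffs 15, 9, 1, 4 → best response a1.
Player 1 against CR: payoffs 1, 12, 19, 13 → best response a3.
Player 1 against R: payoffs 10, 17, 12, 7 → best response a2.
Player 2 against a1: payoffs 13, 14, 1, 5 → best response CL.
Player 2 against a2: payoffs 17, 14, 11, 19 → best response R.
Player 2 against a3: payoffs 7, 14, 20, 16 → best response CR.
Player 2 against a4: payoffs 16, 14, 17, 5 → best response CR.
Mutual best responses: (a1, CL); (a2, R); (a3, CR).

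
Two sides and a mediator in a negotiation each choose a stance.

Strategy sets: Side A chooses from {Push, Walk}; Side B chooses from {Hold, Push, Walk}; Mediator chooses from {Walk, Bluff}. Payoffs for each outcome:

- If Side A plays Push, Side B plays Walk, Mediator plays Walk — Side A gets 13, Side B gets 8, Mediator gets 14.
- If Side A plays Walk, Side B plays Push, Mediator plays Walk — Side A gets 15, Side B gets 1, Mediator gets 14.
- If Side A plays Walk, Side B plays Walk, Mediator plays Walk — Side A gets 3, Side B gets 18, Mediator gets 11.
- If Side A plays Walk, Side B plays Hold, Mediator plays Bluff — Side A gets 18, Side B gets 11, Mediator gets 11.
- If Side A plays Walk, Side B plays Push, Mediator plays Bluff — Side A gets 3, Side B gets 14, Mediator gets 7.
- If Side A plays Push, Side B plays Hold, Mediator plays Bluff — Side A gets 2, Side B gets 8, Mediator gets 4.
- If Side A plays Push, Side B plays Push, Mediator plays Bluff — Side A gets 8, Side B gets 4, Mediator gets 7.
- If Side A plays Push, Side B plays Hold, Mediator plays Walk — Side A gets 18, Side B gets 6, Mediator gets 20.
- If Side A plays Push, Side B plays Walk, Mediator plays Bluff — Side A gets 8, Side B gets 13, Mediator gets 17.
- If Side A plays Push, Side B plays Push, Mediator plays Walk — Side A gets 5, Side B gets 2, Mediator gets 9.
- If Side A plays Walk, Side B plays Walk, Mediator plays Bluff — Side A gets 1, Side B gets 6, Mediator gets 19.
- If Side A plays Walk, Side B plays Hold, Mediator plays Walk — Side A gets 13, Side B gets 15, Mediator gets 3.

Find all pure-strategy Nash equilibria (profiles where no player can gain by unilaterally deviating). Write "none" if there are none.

The unique pure-strategy Nash equilibrium is (Push, Walk, Bluff).

(Push, Hold, Walk): Side B can switch to Walk (6 → 8). Not NE.
(Push, Hold, Bluff): Side A can switch to Walk (2 → 18). Not NE.
(Push, Push, Walk): Side A can switch to Walk (5 → 15). Not NE.
(Push, Push, Bluff): Side B can switch to Hold (4 → 8). Not NE.
(Push, Walk, Walk): Mediator can switch to Bluff (14 → 17). Not NE.
(Push, Walk, Bluff): Side A gets 8, best alternative 1; Side B gets 13, best alternative 8; Mediator gets 17, best alternative 14. No profitable deviation — NE.
(Walk, Hold, Walk): Side A can switch to Push (13 → 18). Not NE.
(Walk, Hold, Bluff): Side B can switch to Push (11 → 14). Not NE.
(Walk, Push, Walk): Side B can switch to Hold (1 → 15). Not NE.
(The remaining 3 profiles each have a profitable deviation by the same check.)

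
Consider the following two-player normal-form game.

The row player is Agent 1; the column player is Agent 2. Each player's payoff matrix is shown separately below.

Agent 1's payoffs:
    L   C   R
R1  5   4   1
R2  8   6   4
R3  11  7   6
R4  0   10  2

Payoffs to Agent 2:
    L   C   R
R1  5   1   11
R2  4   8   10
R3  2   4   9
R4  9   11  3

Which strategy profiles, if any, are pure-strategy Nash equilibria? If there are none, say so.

(R3, R); (R4, C)

For each player, find the best response to each opponent profile; mutual best responses are the pure NE.
Agent 1 against L: payoffs 5, 8, 11, 0 → best response R3.
Agent 1 against C: payoffs 4, 6, 7, 10 → best response R4.
Agent 1 against R: payoffs 1, 4, 6, 2 → best response R3.
Agent 2 against R1: payoffs 5, 1, 11 → best response R.
Agent 2 against R2: payoffs 4, 8, 10 → best response R.
Agent 2 against R3: payoffs 2, 4, 9 → best response R.
Agent 2 against R4: payoffs 9, 11, 3 → best response C.
Mutual best responses: (R3, R); (R4, C).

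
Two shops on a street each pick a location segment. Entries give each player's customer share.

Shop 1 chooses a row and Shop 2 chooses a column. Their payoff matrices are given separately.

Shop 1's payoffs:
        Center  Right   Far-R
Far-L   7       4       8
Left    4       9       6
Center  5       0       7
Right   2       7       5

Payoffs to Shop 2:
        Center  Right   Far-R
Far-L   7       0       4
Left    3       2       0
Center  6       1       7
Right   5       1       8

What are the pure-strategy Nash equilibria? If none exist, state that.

The unique pure-strategy Nash equilibrium is (Far-L, Center).

(Far-L, Center): Shop 1 gets 7, best alternative 5; Shop 2 gets 7, best alternative 4. No profitable deviation — NE.
(Far-L, Right): Shop 1 can switch to Left (4 → 9). Not NE.
(Far-L, Far-R): Shop 2 can switch to Center (4 → 7). Not NE.
(Left, Center): Shop 1 can switch to Far-L (4 → 7). Not NE.
(Left, Right): Shop 2 can switch to Center (2 → 3). Not NE.
(Left, Far-R): Shop 1 can switch to Far-L (6 → 8). Not NE.
(Center, Center): Shop 1 can switch to Far-L (5 → 7). Not NE.
(Center, Right): Shop 1 can switch to Far-L (0 → 4). Not NE.
(Center, Far-R): Shop 1 can switch to Far-L (7 → 8). Not NE.
(Right, Center): Shop 1 can switch to Far-L (2 → 7). Not NE.
(Right, Right): Shop 1 can switch to Left (7 → 9). Not NE.
(The remaining 1 profile has a profitable deviation by the same check.)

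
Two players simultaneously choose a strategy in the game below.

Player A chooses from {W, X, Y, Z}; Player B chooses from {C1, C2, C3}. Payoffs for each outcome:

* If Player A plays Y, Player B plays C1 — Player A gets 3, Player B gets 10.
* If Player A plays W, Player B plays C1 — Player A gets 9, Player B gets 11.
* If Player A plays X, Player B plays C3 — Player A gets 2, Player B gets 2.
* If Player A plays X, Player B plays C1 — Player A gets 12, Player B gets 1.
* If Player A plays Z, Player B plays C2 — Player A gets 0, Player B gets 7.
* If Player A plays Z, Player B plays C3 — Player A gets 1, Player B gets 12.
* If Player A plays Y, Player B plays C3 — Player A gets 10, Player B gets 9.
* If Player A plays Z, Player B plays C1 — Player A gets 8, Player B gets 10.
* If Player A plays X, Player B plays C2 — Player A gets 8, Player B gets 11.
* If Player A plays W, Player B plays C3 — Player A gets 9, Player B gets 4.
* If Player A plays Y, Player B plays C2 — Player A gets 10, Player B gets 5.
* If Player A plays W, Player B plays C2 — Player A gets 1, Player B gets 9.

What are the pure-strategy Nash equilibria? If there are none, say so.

(W, C1): Player A can switch to X (9 → 12). Not NE.
(W, C2): Player A can switch to X (1 → 8). Not NE.
(W, C3): Player A can switch to Y (9 → 10). Not NE.
(X, C1): Player B can switch to C2 (1 → 11). Not NE.
(X, C2): Player A can switch to Y (8 → 10). Not NE.
(X, C3): Player A can switch to W (2 → 9). Not NE.
(Y, C1): Player A can switch to W (3 → 9). Not NE.
(Y, C2): Player B can switch to C1 (5 → 10). Not NE.
(Y, C3): Player B can switch to C1 (9 → 10). Not NE.
(Z, C1): Player A can switch to W (8 → 9). Not NE.
(The remaining 2 profiles each have a profitable deviation by the same check.)

No pure-strategy Nash equilibrium.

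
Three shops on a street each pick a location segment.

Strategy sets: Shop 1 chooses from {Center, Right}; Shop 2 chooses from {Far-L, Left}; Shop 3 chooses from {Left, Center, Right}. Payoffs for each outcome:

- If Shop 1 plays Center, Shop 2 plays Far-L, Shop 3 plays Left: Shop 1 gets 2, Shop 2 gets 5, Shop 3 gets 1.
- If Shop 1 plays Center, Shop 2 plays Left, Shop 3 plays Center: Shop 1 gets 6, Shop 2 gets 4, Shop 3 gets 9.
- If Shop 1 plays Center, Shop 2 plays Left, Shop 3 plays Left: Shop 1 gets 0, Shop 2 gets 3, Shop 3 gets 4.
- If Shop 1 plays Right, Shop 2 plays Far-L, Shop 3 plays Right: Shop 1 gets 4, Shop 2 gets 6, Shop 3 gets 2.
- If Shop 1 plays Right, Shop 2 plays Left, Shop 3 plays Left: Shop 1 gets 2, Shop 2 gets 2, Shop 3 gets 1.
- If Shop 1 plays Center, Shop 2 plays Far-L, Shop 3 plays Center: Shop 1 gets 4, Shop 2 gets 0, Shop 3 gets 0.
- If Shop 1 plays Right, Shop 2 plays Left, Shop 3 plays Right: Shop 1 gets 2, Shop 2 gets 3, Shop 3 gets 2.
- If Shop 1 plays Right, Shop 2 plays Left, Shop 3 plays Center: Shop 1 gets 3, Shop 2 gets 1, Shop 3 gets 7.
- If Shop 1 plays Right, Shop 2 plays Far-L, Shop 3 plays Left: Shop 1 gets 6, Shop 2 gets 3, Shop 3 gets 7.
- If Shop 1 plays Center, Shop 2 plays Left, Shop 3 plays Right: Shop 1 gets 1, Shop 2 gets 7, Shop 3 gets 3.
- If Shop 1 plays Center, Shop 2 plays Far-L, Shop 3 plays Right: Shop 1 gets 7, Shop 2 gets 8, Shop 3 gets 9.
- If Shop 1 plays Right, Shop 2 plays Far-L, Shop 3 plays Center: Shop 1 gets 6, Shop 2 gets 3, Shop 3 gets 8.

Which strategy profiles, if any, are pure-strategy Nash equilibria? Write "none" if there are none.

(Center, Far-L, Left): Shop 1 can switch to Right (2 → 6). Not NE.
(Center, Far-L, Center): Shop 1 can switch to Right (4 → 6). Not NE.
(Center, Far-L, Right): Shop 1 gets 7, best alternative 4; Shop 2 gets 8, best alternative 7; Shop 3 gets 9, best alternative 1. No profitable deviation — NE.
(Center, Left, Left): Shop 1 can switch to Right (0 → 2). Not NE.
(Center, Left, Center): Shop 1 gets 6, best alternative 3; Shop 2 gets 4, best alternative 0; Shop 3 gets 9, best alternative 4. No profitable deviation — NE.
(Center, Left, Right): Shop 1 can switch to Right (1 → 2). Not NE.
(Right, Far-L, Left): Shop 3 can switch to Center (7 → 8). Not NE.
(Right, Far-L, Center): Shop 1 gets 6, best alternative 4; Shop 2 gets 3, best alternative 1; Shop 3 gets 8, best alternative 7. No profitable deviation — NE.
(Right, Far-L, Right): Shop 1 can switch to Center (4 → 7). Not NE.
(Right, Left, Left): Shop 2 can switch to Far-L (2 → 3). Not NE.
(Right, Left, Center): Shop 1 can switch to Center (3 → 6). Not NE.
(The remaining 1 profile has a profitable deviation by the same check.)

Pure-strategy Nash equilibria: (Center, Far-L, Right), (Center, Left, Center), (Right, Far-L, Center)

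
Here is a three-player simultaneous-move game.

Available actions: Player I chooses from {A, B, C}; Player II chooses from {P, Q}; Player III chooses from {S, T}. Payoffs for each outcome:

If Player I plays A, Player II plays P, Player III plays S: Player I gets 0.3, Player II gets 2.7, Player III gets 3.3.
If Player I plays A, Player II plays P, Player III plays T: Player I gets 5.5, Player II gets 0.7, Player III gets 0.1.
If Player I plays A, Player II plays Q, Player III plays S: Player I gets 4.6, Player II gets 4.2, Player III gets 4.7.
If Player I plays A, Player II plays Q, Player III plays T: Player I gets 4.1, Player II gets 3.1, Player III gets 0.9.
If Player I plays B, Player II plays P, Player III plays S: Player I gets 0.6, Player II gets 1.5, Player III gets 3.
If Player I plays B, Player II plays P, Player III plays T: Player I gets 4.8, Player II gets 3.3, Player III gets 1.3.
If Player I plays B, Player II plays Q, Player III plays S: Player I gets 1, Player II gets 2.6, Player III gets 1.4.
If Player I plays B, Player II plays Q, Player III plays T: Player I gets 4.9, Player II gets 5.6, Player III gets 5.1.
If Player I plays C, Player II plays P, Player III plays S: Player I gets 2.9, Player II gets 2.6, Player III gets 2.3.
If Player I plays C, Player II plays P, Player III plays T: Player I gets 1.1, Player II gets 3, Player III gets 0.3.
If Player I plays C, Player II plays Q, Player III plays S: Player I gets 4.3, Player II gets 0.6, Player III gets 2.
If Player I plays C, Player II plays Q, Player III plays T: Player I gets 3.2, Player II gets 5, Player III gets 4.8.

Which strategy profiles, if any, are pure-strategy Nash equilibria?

(A, Q, S) and (B, Q, T) and (C, P, S)

(A, P, S): Player I can switch to B (0.3 → 0.6). Not NE.
(A, P, T): Player II can switch to Q (0.7 → 3.1). Not NE.
(A, Q, S): Player I gets 4.6, best alternative 4.3; Player II gets 4.2, best alternative 2.7; Player III gets 4.7, best alternative 0.9. No profitable deviation — NE.
(A, Q, T): Player I can switch to B (4.1 → 4.9). Not NE.
(B, P, S): Player I can switch to C (0.6 → 2.9). Not NE.
(B, P, T): Player I can switch to A (4.8 → 5.5). Not NE.
(B, Q, S): Player I can switch to A (1 → 4.6). Not NE.
(B, Q, T): Player I gets 4.9, best alternative 4.1; Player II gets 5.6, best alternative 3.3; Player III gets 5.1, best alternative 1.4. No profitable deviation — NE.
(C, P, S): Player I gets 2.9, best alternative 0.6; Player II gets 2.6, best alternative 0.6; Player III gets 2.3, best alternative 0.3. No profitable deviation — NE.
(The remaining 3 profiles each have a profitable deviation by the same check.)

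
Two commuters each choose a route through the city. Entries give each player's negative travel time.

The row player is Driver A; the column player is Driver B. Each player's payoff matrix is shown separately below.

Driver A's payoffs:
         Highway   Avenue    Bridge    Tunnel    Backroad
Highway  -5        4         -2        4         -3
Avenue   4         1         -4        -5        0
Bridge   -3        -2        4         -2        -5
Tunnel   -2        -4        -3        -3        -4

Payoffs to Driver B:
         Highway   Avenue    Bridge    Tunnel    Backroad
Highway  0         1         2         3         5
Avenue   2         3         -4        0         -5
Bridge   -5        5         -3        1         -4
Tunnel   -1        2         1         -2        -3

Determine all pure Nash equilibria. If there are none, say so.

(Highway, Highway): Driver A can switch to Avenue (-5 → 4). Not NE.
(Highway, Avenue): Driver B can switch to Bridge (1 → 2). Not NE.
(Highway, Bridge): Driver A can switch to Bridge (-2 → 4). Not NE.
(Highway, Tunnel): Driver B can switch to Backroad (3 → 5). Not NE.
(Highway, Backroad): Driver A can switch to Avenue (-3 → 0). Not NE.
(Avenue, Highway): Driver B can switch to Avenue (2 → 3). Not NE.
(The remaining 14 profiles each have a profitable deviation by the same check.)

There is no pure-strategy Nash equilibrium.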